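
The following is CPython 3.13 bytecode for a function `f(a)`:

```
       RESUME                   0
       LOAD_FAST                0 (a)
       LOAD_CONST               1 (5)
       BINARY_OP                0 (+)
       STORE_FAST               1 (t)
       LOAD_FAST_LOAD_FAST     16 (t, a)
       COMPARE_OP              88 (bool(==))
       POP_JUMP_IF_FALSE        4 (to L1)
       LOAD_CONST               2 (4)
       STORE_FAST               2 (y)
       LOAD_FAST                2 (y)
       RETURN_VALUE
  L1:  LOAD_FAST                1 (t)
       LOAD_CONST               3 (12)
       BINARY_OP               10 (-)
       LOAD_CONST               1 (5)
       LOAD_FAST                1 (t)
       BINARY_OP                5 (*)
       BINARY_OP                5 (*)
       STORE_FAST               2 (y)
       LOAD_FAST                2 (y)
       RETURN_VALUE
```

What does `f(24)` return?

LOAD_FAST a → push 24. Stack: [24]
LOAD_CONST → push 5. Stack: [24, 5]
BINARY_OP + → 24 + 5 = 29. Stack: [29]
STORE_FAST t → t=29. Stack: []
LOAD_FAST_LOAD_FAST t,a → push 29,24. Stack: [29, 24]
COMPARE_OP bool(==) → 29 vs 24 = False. Stack: [False]
POP_JUMP_IF_FALSE → pop False; jump. Stack: []
LOAD_FAST t → push 29. Stack: [29]
LOAD_CONST → push 12. Stack: [29, 12]
BINARY_OP - → 29 - 12 = 17. Stack: [17]
LOAD_CONST → push 5. Stack: [17, 5]
LOAD_FAST t → push 29. Stack: [17, 5, 29]
BINARY_OP * → 5 * 29 = 145. Stack: [17, 145]
BINARY_OP * → 17 * 145 = 2465. Stack: [2465]
STORE_FAST y → y=2465. Stack: []
LOAD_FAST y → push 2465. Stack: [2465]
RETURN_VALUE → return 2465.

2465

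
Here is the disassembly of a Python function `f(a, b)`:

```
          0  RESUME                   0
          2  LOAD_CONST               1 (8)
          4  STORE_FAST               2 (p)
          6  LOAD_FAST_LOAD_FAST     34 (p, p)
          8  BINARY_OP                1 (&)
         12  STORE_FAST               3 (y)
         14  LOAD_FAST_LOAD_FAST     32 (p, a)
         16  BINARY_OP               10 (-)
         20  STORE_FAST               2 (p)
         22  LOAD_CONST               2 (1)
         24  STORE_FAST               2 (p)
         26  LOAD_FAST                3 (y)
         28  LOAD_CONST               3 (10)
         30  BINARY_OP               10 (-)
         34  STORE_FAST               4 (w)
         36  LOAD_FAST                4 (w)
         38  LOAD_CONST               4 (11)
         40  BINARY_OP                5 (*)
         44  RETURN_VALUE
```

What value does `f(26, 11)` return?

LOAD_CONST → push 8. Stack: [8]
STORE_FAST p → p=8. Stack: []
LOAD_FAST_LOAD_FAST p,p → push 8,8. Stack: [8, 8]
BINARY_OP & → 8 & 8 = 8. Stack: [8]
STORE_FAST y → y=8. Stack: []
LOAD_FAST_LOAD_FAST p,a → push 8,26. Stack: [8, 26]
BINARY_OP - → 8 - 26 = -18. Stack: [-18]
STORE_FAST p → p=-18. Stack: []
LOAD_CONST → push 1. Stack: [1]
STORE_FAST p → p=1. Stack: []
LOAD_FAST y → push 8. Stack: [8]
LOAD_CONST → push 10. Stack: [8, 10]
BINARY_OP - → 8 - 10 = -2. Stack: [-2]
STORE_FAST w → w=-2. Stack: []
LOAD_FAST w → push -2. Stack: [-2]
LOAD_CONST → push 11. Stack: [-2, 11]
BINARY_OP * → -2 * 11 = -22. Stack: [-22]
RETURN_VALUE → return -22.

-22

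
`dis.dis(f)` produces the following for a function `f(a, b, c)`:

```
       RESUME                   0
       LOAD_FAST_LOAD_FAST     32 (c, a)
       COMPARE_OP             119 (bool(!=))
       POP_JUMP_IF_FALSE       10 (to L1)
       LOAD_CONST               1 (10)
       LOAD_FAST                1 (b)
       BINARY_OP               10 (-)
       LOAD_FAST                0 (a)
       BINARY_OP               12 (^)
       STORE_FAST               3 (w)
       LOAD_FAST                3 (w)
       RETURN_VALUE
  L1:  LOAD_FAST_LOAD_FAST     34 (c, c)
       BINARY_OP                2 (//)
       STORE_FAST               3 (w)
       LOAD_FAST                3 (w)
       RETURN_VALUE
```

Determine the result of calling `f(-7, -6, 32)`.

LOAD_FAST_LOAD_FAST c,a → push 32,-7. Stack: [32, -7]
COMPARE_OP bool(!=) → 32 vs -7 = True. Stack: [True]
POP_JUMP_IF_FALSE → pop True; no jump. Stack: []
LOAD_CONST → push 10. Stack: [10]
LOAD_FAST b → push -6. Stack: [10, -6]
BINARY_OP - → 10 - -6 = 16. Stack: [16]
LOAD_FAST a → push -7. Stack: [16, -7]
BINARY_OP ^ → 16 ^ -7 = -23. Stack: [-23]
STORE_FAST w → w=-23. Stack: []
LOAD_FAST w → push -23. Stack: [-23]
RETURN_VALUE → return -23.

-23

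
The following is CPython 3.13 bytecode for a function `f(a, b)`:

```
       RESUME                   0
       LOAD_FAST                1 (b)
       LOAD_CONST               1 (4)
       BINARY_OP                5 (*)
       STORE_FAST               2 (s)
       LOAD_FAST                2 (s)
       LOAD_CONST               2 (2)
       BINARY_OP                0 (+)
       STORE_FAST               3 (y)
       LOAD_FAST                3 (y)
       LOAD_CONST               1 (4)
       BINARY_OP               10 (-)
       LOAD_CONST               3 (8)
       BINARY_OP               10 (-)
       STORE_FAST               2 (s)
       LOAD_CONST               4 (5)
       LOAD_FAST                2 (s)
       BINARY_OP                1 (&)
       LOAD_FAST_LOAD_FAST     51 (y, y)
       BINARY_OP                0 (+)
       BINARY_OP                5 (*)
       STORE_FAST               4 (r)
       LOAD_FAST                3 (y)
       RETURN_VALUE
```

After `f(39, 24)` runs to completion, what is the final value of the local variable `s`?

LOAD_FAST b → push 24. Stack: [24]
LOAD_CONST → push 4. Stack: [24, 4]
BINARY_OP * → 24 * 4 = 96. Stack: [96]
STORE_FAST s → s=96. Stack: []
LOAD_FAST s → push 96. Stack: [96]
LOAD_CONST → push 2. Stack: [96, 2]
BINARY_OP + → 96 + 2 = 98. Stack: [98]
STORE_FAST y → y=98. Stack: []
LOAD_FAST y → push 98. Stack: [98]
LOAD_CONST → push 4. Stack: [98, 4]
BINARY_OP - → 98 - 4 = 94. Stack: [94]
LOAD_CONST → push 8. Stack: [94, 8]
BINARY_OP - → 94 - 8 = 86. Stack: [86]
STORE_FAST s → s=86. Stack: []
LOAD_CONST → push 5. Stack: [5]
LOAD_FAST s → push 86. Stack: [5, 86]
BINARY_OP & → 5 & 86 = 4. Stack: [4]
LOAD_FAST_LOAD_FAST y,y → push 98,98. Stack: [4, 98, 98]
BINARY_OP + → 98 + 98 = 196. Stack: [4, 196]
BINARY_OP * → 4 * 196 = 784. Stack: [784]
STORE_FAST r → r=784. Stack: []
LOAD_FAST y → push 98. Stack: [98]
RETURN_VALUE → return 98.

86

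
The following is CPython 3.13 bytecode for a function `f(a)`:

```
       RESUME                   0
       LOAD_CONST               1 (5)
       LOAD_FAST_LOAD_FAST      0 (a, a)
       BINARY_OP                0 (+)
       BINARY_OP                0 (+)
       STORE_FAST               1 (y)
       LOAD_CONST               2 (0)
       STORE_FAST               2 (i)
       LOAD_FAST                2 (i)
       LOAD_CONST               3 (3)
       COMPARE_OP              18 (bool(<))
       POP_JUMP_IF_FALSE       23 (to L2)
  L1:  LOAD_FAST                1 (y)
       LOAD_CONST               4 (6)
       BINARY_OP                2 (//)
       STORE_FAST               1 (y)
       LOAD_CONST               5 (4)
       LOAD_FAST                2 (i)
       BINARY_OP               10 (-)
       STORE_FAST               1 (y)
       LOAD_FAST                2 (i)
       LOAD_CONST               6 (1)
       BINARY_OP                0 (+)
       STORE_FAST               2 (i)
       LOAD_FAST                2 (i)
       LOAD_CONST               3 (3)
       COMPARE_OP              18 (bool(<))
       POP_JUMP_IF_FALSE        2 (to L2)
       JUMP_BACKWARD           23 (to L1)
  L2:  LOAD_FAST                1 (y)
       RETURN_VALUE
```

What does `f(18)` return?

LOAD_CONST → push 5. Stack: [5]
LOAD_FAST_LOAD_FAST a,a → push 18,18. Stack: [5, 18, 18]
BINARY_OP + → 18 + 18 = 36. Stack: [5, 36]
BINARY_OP + → 5 + 36 = 41. Stack: [41]
STORE_FAST y → y=41. Stack: []
LOAD_CONST → push 0. Stack: [0]
STORE_FAST i → i=0. Stack: []
LOAD_FAST i → push 0. Stack: [0]
LOAD_CONST → push 3. Stack: [0, 3]
COMPARE_OP bool(<) → 0 vs 3 = True. Stack: [True]
POP_JUMP_IF_FALSE → pop True; no jump. Stack: []
LOAD_FAST y → push 41. Stack: [41]
LOAD_CONST → push 6. Stack: [41, 6]
BINARY_OP // → 41 // 6 = 6. Stack: [6]
STORE_FAST y → y=6. Stack: []
LOAD_CONST → push 4. Stack: [4]
LOAD_FAST i → push 0. Stack: [4, 0]
BINARY_OP - → 4 - 0 = 4. Stack: [4]
STORE_FAST y → y=4. Stack: []
LOAD_FAST i → push 0. Stack: [0]
LOAD_CONST → push 1. Stack: [0, 1]
BINARY_OP + → 0 + 1 = 1. Stack: [1]
STORE_FAST i → i=1. Stack: []
LOAD_FAST i → push 1. Stack: [1]
LOAD_CONST → push 3. Stack: [1, 3]
COMPARE_OP bool(<) → 1 vs 3 = True. Stack: [True]
POP_JUMP_IF_FALSE → pop True; no jump. Stack: []
LOAD_FAST y → push 4. Stack: [4]
LOAD_CONST → push 6. Stack: [4, 6]
BINARY_OP // → 4 // 6 = 0. Stack: [0]
STORE_FAST y → y=0. Stack: []
LOAD_CONST → push 4. Stack: [4]
LOAD_FAST i → push 1. Stack: [4, 1]
BINARY_OP - → 4 - 1 = 3. Stack: [3]
STORE_FAST y → y=3. Stack: []
LOAD_FAST i → push 1. Stack: [1]
LOAD_CONST → push 1. Stack: [1, 1]
BINARY_OP + → 1 + 1 = 2. Stack: [2]
STORE_FAST i → i=2. Stack: []
LOAD_FAST i → push 2. Stack: [2]
LOAD_CONST → push 3. Stack: [2, 3]
COMPARE_OP bool(<) → 2 vs 3 = True. Stack: [True]
POP_JUMP_IF_FALSE → pop True; no jump. Stack: []
LOAD_FAST y → push 3. Stack: [3]
LOAD_CONST → push 6. Stack: [3, 6]
BINARY_OP // → 3 // 6 = 0. Stack: [0]
STORE_FAST y → y=0. Stack: []
LOAD_CONST → push 4. Stack: [4]
LOAD_FAST i → push 2. Stack: [4, 2]
BINARY_OP - → 4 - 2 = 2. Stack: [2]
STORE_FAST y → y=2. Stack: []
LOAD_FAST i → push 2. Stack: [2]
LOAD_CONST → push 1. Stack: [2, 1]
BINARY_OP + → 2 + 1 = 3. Stack: [3]
STORE_FAST i → i=3. Stack: []
LOAD_FAST i → push 3. Stack: [3]
LOAD_CONST → push 3. Stack: [3, 3]
COMPARE_OP bool(<) → 3 vs 3 = False. Stack: [False]
POP_JUMP_IF_FALSE → pop False; jump. Stack: []
LOAD_FAST y → push 2. Stack: [2]
RETURN_VALUE → return 2.

2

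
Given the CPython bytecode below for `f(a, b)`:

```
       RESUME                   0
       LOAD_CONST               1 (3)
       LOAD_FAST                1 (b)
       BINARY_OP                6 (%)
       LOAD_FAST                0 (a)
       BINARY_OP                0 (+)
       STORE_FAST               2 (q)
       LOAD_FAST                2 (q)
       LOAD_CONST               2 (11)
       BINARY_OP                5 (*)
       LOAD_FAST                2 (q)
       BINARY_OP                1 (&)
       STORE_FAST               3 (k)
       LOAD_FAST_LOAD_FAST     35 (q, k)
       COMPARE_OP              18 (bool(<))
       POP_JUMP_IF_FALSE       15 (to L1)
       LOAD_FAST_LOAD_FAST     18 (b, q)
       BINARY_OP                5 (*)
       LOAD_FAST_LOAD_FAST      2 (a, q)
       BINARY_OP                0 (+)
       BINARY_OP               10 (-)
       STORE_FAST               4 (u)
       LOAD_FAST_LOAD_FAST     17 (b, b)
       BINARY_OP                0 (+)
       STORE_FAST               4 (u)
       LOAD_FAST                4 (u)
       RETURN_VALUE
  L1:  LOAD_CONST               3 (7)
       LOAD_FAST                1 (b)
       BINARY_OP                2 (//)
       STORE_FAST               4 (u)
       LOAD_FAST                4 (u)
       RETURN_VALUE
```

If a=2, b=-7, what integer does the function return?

-1

LOAD_CONST → push 3. Stack: [3]
LOAD_FAST b → push -7. Stack: [3, -7]
BINARY_OP % → 3 % -7 = -4. Stack: [-4]
LOAD_FAST a → push 2. Stack: [-4, 2]
BINARY_OP + → -4 + 2 = -2. Stack: [-2]
STORE_FAST q → q=-2. Stack: []
LOAD_FAST q → push -2. Stack: [-2]
LOAD_CONST → push 11. Stack: [-2, 11]
BINARY_OP * → -2 * 11 = -22. Stack: [-22]
LOAD_FAST q → push -2. Stack: [-22, -2]
BINARY_OP & → -22 & -2 = -22. Stack: [-22]
STORE_FAST k → k=-22. Stack: []
LOAD_FAST_LOAD_FAST q,k → push -2,-22. Stack: [-2, -22]
COMPARE_OP bool(<) → -2 vs -22 = False. Stack: [False]
POP_JUMP_IF_FALSE → pop False; jump. Stack: []
LOAD_CONST → push 7. Stack: [7]
LOAD_FAST b → push -7. Stack: [7, -7]
BINARY_OP // → 7 // -7 = -1. Stack: [-1]
STORE_FAST u → u=-1. Stack: []
LOAD_FAST u → push -1. Stack: [-1]
RETURN_VALUE → return -1.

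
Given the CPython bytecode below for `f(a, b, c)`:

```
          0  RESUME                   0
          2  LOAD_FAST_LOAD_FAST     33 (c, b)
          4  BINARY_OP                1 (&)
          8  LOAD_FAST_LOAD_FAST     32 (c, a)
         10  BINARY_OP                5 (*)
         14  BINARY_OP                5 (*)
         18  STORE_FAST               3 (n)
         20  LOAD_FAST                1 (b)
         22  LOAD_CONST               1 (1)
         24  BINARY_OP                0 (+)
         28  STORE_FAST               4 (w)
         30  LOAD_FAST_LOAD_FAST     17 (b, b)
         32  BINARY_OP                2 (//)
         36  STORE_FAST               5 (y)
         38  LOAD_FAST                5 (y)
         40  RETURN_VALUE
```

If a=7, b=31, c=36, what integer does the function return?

LOAD_FAST_LOAD_FAST c,b → push 36,31. Stack: [36, 31]
BINARY_OP & → 36 & 31 = 4. Stack: [4]
LOAD_FAST_LOAD_FAST c,a → push 36,7. Stack: [4, 36, 7]
BINARY_OP * → 36 * 7 = 252. Stack: [4, 252]
BINARY_OP * → 4 * 252 = 1008. Stack: [1008]
STORE_FAST n → n=1008. Stack: []
LOAD_FAST b → push 31. Stack: [31]
LOAD_CONST → push 1. Stack: [31, 1]
BINARY_OP + → 31 + 1 = 32. Stack: [32]
STORE_FAST w → w=32. Stack: []
LOAD_FAST_LOAD_FAST b,b → push 31,31. Stack: [31, 31]
BINARY_OP // → 31 // 31 = 1. Stack: [1]
STORE_FAST y → y=1. Stack: []
LOAD_FAST y → push 1. Stack: [1]
RETURN_VALUE → return 1.

1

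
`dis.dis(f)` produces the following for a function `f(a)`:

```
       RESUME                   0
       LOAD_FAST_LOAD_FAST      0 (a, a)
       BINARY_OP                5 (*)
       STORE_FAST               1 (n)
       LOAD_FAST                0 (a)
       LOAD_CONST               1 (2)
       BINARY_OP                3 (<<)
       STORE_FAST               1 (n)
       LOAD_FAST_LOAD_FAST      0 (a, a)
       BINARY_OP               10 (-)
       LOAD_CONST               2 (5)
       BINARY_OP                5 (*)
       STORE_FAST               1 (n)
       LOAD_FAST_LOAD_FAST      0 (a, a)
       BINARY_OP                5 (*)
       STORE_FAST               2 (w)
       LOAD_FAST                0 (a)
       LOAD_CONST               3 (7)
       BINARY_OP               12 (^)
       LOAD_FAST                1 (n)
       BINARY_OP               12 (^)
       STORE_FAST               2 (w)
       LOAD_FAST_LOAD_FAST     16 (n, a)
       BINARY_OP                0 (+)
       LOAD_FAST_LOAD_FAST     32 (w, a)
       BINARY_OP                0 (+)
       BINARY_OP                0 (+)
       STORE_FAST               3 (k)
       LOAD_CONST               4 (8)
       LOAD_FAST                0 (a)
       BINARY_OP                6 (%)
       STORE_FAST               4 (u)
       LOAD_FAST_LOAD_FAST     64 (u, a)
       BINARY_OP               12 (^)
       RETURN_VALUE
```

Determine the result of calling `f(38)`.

LOAD_FAST_LOAD_FAST a,a → push 38,38. Stack: [38, 38]
BINARY_OP * → 38 * 38 = 1444. Stack: [1444]
STORE_FAST n → n=1444. Stack: []
LOAD_FAST a → push 38. Stack: [38]
LOAD_CONST → push 2. Stack: [38, 2]
BINARY_OP << → 38 << 2 = 152. Stack: [152]
STORE_FAST n → n=152. Stack: []
LOAD_FAST_LOAD_FAST a,a → push 38,38. Stack: [38, 38]
BINARY_OP - → 38 - 38 = 0. Stack: [0]
LOAD_CONST → push 5. Stack: [0, 5]
BINARY_OP * → 0 * 5 = 0. Stack: [0]
STORE_FAST n → n=0. Stack: []
LOAD_FAST_LOAD_FAST a,a → push 38,38. Stack: [38, 38]
BINARY_OP * → 38 * 38 = 1444. Stack: [1444]
STORE_FAST w → w=1444. Stack: []
LOAD_FAST a → push 38. Stack: [38]
LOAD_CONST → push 7. Stack: [38, 7]
BINARY_OP ^ → 38 ^ 7 = 33. Stack: [33]
LOAD_FAST n → push 0. Stack: [33, 0]
BINARY_OP ^ → 33 ^ 0 = 33. Stack: [33]
STORE_FAST w → w=33. Stack: []
LOAD_FAST_LOAD_FAST n,a → push 0,38. Stack: [0, 38]
BINARY_OP + → 0 + 38 = 38. Stack: [38]
LOAD_FAST_LOAD_FAST w,a → push 33,38. Stack: [38, 33, 38]
BINARY_OP + → 33 + 38 = 71. Stack: [38, 71]
BINARY_OP + → 38 + 71 = 109. Stack: [109]
STORE_FAST k → k=109. Stack: []
LOAD_CONST → push 8. Stack: [8]
LOAD_FAST a → push 38. Stack: [8, 38]
BINARY_OP % → 8 % 38 = 8. Stack: [8]
STORE_FAST u → u=8. Stack: []
LOAD_FAST_LOAD_FAST u,a → push 8,38. Stack: [8, 38]
BINARY_OP ^ → 8 ^ 38 = 46. Stack: [46]
RETURN_VALUE → return 46.

46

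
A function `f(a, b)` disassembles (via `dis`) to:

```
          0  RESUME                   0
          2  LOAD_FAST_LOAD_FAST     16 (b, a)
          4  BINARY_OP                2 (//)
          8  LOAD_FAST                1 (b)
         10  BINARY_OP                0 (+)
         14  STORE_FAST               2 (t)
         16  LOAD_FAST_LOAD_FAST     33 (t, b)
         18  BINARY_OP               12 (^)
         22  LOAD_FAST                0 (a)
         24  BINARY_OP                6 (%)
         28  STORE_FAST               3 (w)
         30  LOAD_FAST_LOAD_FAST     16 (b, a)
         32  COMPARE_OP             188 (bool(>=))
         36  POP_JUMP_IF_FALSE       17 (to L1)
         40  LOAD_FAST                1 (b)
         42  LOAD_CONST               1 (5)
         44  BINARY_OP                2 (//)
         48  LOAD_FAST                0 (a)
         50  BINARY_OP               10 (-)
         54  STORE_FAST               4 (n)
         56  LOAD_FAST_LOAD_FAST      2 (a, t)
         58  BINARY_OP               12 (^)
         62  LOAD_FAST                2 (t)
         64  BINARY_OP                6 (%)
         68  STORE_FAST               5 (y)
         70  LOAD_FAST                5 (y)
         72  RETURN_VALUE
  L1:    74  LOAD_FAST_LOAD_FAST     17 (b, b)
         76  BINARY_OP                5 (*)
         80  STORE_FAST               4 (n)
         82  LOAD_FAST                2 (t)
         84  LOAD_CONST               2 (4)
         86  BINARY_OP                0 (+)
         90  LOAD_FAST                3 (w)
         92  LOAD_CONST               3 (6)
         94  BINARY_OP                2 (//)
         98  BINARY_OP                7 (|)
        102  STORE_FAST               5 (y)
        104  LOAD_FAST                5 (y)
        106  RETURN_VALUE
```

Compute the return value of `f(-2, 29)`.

LOAD_FAST_LOAD_FAST b,a → push 29,-2. Stack: [29, -2]
BINARY_OP // → 29 // -2 = -15. Stack: [-15]
LOAD_FAST b → push 29. Stack: [-15, 29]
BINARY_OP + → -15 + 29 = 14. Stack: [14]
STORE_FAST t → t=14. Stack: []
LOAD_FAST_LOAD_FAST t,b → push 14,29. Stack: [14, 29]
BINARY_OP ^ → 14 ^ 29 = 19. Stack: [19]
LOAD_FAST a → push -2. Stack: [19, -2]
BINARY_OP % → 19 % -2 = -1. Stack: [-1]
STORE_FAST w → w=-1. Stack: []
LOAD_FAST_LOAD_FAST b,a → push 29,-2. Stack: [29, -2]
COMPARE_OP bool(>=) → 29 vs -2 = True. Stack: [True]
POP_JUMP_IF_FALSE → pop True; no jump. Stack: []
LOAD_FAST b → push 29. Stack: [29]
LOAD_CONST → push 5. Stack: [29, 5]
BINARY_OP // → 29 // 5 = 5. Stack: [5]
LOAD_FAST a → push -2. Stack: [5, -2]
BINARY_OP - → 5 - -2 = 7. Stack: [7]
STORE_FAST n → n=7. Stack: []
LOAD_FAST_LOAD_FAST a,t → push -2,14. Stack: [-2, 14]
BINARY_OP ^ → -2 ^ 14 = -16. Stack: [-16]
LOAD_FAST t → push 14. Stack: [-16, 14]
BINARY_OP % → -16 % 14 = 12. Stack: [12]
STORE_FAST y → y=12. Stack: []
LOAD_FAST y → push 12. Stack: [12]
RETURN_VALUE → return 12.

12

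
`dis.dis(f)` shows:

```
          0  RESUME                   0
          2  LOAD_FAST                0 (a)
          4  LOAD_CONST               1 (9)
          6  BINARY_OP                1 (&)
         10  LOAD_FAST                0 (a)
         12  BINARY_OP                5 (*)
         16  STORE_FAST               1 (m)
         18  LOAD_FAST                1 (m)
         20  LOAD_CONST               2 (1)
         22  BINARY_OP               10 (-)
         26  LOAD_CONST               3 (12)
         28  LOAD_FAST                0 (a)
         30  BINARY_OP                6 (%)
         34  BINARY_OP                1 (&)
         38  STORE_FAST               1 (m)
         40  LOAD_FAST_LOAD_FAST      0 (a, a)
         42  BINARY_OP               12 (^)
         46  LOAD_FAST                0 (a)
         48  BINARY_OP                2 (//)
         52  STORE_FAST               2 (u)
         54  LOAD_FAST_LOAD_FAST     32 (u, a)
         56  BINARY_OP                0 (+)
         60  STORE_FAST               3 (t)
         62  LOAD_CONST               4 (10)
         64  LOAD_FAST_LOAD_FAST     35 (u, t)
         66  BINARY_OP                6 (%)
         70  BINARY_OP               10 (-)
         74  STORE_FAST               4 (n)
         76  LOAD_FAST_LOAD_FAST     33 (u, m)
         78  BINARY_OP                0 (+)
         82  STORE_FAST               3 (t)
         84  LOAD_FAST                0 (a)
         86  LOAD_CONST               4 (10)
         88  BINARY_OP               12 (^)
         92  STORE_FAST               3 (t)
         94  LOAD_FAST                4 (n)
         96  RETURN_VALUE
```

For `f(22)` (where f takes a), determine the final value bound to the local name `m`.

12

LOAD_FAST a → push 22. Stack: [22]
LOAD_CONST → push 9. Stack: [22, 9]
BINARY_OP & → 22 & 9 = 0. Stack: [0]
LOAD_FAST a → push 22. Stack: [0, 22]
BINARY_OP * → 0 * 22 = 0. Stack: [0]
STORE_FAST m → m=0. Stack: []
LOAD_FAST m → push 0. Stack: [0]
LOAD_CONST → push 1. Stack: [0, 1]
BINARY_OP - → 0 - 1 = -1. Stack: [-1]
LOAD_CONST → push 12. Stack: [-1, 12]
LOAD_FAST a → push 22. Stack: [-1, 12, 22]
BINARY_OP % → 12 % 22 = 12. Stack: [-1, 12]
BINARY_OP & → -1 & 12 = 12. Stack: [12]
STORE_FAST m → m=12. Stack: []
LOAD_FAST_LOAD_FAST a,a → push 22,22. Stack: [22, 22]
BINARY_OP ^ → 22 ^ 22 = 0. Stack: [0]
LOAD_FAST a → push 22. Stack: [0, 22]
BINARY_OP // → 0 // 22 = 0. Stack: [0]
STORE_FAST u → u=0. Stack: []
LOAD_FAST_LOAD_FAST u,a → push 0,22. Stack: [0, 22]
BINARY_OP + → 0 + 22 = 22. Stack: [22]
STORE_FAST t → t=22. Stack: []
LOAD_CONST → push 10. Stack: [10]
LOAD_FAST_LOAD_FAST u,t → push 0,22. Stack: [10, 0, 22]
BINARY_OP % → 0 % 22 = 0. Stack: [10, 0]
BINARY_OP - → 10 - 0 = 10. Stack: [10]
STORE_FAST n → n=10. Stack: []
LOAD_FAST_LOAD_FAST u,m → push 0,12. Stack: [0, 12]
BINARY_OP + → 0 + 12 = 12. Stack: [12]
STORE_FAST t → t=12. Stack: []
LOAD_FAST a → push 22. Stack: [22]
LOAD_CONST → push 10. Stack: [22, 10]
BINARY_OP ^ → 22 ^ 10 = 28. Stack: [28]
STORE_FAST t → t=28. Stack: []
LOAD_FAST n → push 10. Stack: [10]
RETURN_VALUE → return 10.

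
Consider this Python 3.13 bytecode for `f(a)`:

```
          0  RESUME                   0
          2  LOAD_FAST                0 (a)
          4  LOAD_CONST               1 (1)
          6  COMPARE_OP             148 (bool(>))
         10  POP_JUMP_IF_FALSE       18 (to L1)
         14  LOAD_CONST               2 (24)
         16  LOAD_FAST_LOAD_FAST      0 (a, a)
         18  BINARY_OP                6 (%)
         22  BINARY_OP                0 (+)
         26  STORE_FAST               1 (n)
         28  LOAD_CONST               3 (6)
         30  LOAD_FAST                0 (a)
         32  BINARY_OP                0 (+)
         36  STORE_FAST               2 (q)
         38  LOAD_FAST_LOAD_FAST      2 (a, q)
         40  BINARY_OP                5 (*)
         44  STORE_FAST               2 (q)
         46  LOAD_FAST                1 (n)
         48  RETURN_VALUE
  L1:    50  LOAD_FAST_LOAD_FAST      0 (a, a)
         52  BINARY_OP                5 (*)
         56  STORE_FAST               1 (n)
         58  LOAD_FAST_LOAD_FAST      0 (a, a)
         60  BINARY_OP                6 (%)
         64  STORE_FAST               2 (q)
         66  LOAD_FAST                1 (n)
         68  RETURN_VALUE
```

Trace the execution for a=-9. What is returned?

LOAD_FAST a → push -9. Stack: [-9]
LOAD_CONST → push 1. Stack: [-9, 1]
COMPARE_OP bool(>) → -9 vs 1 = False. Stack: [False]
POP_JUMP_IF_FALSE → pop False; jump. Stack: []
LOAD_FAST_LOAD_FAST a,a → push -9,-9. Stack: [-9, -9]
BINARY_OP * → -9 * -9 = 81. Stack: [81]
STORE_FAST n → n=81. Stack: []
LOAD_FAST_LOAD_FAST a,a → push -9,-9. Stack: [-9, -9]
BINARY_OP % → -9 % -9 = 0. Stack: [0]
STORE_FAST q → q=0. Stack: []
LOAD_FAST n → push 81. Stack: [81]
RETURN_VALUE → return 81.

81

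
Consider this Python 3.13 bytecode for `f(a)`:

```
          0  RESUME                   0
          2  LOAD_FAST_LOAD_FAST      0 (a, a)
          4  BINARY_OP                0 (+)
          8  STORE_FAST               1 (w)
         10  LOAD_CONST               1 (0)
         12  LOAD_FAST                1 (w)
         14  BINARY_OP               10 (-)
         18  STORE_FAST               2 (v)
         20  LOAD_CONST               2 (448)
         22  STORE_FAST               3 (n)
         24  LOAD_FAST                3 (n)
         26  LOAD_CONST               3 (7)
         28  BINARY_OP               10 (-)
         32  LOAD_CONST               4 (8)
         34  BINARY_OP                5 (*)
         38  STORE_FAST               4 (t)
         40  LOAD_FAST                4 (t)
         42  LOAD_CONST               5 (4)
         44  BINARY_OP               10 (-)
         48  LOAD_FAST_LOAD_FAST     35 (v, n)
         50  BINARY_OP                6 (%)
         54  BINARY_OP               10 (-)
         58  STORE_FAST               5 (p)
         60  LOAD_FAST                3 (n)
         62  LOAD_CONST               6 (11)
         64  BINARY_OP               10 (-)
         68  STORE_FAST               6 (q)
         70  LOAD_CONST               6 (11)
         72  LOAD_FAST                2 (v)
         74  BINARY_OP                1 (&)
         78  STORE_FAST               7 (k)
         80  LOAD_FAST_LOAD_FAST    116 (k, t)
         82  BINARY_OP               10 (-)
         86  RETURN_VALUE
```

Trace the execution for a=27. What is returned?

-3518

LOAD_FAST_LOAD_FAST a,a → push 27,27. Stack: [27, 27]
BINARY_OP + → 27 + 27 = 54. Stack: [54]
STORE_FAST w → w=54. Stack: []
LOAD_CONST → push 0. Stack: [0]
LOAD_FAST w → push 54. Stack: [0, 54]
BINARY_OP - → 0 - 54 = -54. Stack: [-54]
STORE_FAST v → v=-54. Stack: []
LOAD_CONST → push 448. Stack: [448]
STORE_FAST n → n=448. Stack: []
LOAD_FAST n → push 448. Stack: [448]
LOAD_CONST → push 7. Stack: [448, 7]
BINARY_OP - → 448 - 7 = 441. Stack: [441]
LOAD_CONST → push 8. Stack: [441, 8]
BINARY_OP * → 441 * 8 = 3528. Stack: [3528]
STORE_FAST t → t=3528. Stack: []
LOAD_FAST t → push 3528. Stack: [3528]
LOAD_CONST → push 4. Stack: [3528, 4]
BINARY_OP - → 3528 - 4 = 3524. Stack: [3524]
LOAD_FAST_LOAD_FAST v,n → push -54,448. Stack: [3524, -54, 448]
BINARY_OP % → -54 % 448 = 394. Stack: [3524, 394]
BINARY_OP - → 3524 - 394 = 3130. Stack: [3130]
STORE_FAST p → p=3130. Stack: []
LOAD_FAST n → push 448. Stack: [448]
LOAD_CONST → push 11. Stack: [448, 11]
BINARY_OP - → 448 - 11 = 437. Stack: [437]
STORE_FAST q → q=437. Stack: []
LOAD_CONST → push 11. Stack: [11]
LOAD_FAST v → push -54. Stack: [11, -54]
BINARY_OP & → 11 & -54 = 10. Stack: [10]
STORE_FAST k → k=10. Stack: []
LOAD_FAST_LOAD_FAST k,t → push 10,3528. Stack: [10, 3528]
BINARY_OP - → 10 - 3528 = -3518. Stack: [-3518]
RETURN_VALUE → return -3518.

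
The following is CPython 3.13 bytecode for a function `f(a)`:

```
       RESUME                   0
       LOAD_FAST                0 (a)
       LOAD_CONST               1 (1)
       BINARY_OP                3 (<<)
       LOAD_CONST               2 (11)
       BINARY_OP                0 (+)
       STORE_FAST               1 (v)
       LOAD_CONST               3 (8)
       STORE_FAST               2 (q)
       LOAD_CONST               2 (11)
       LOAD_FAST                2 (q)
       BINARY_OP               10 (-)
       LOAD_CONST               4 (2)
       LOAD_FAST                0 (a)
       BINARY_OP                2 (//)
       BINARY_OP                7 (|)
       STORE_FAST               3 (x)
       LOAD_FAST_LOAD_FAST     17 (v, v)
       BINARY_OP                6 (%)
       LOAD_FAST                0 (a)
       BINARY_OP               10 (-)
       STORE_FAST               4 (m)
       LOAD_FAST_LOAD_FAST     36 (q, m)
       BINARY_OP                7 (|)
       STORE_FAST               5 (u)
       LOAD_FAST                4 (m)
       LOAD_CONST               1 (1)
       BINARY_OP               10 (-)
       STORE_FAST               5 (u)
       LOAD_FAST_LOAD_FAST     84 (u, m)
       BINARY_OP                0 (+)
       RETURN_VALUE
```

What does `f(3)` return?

-7

LOAD_FAST a → push 3. Stack: [3]
LOAD_CONST → push 1. Stack: [3, 1]
BINARY_OP << → 3 << 1 = 6. Stack: [6]
LOAD_CONST → push 11. Stack: [6, 11]
BINARY_OP + → 6 + 11 = 17. Stack: [17]
STORE_FAST v → v=17. Stack: []
LOAD_CONST → push 8. Stack: [8]
STORE_FAST q → q=8. Stack: []
LOAD_CONST → push 11. Stack: [11]
LOAD_FAST q → push 8. Stack: [11, 8]
BINARY_OP - → 11 - 8 = 3. Stack: [3]
LOAD_CONST → push 2. Stack: [3, 2]
LOAD_FAST a → push 3. Stack: [3, 2, 3]
BINARY_OP // → 2 // 3 = 0. Stack: [3, 0]
BINARY_OP | → 3 | 0 = 3. Stack: [3]
STORE_FAST x → x=3. Stack: []
LOAD_FAST_LOAD_FAST v,v → push 17,17. Stack: [17, 17]
BINARY_OP % → 17 % 17 = 0. Stack: [0]
LOAD_FAST a → push 3. Stack: [0, 3]
BINARY_OP - → 0 - 3 = -3. Stack: [-3]
STORE_FAST m → m=-3. Stack: []
LOAD_FAST_LOAD_FAST q,m → push 8,-3. Stack: [8, -3]
BINARY_OP | → 8 | -3 = -3. Stack: [-3]
STORE_FAST u → u=-3. Stack: []
LOAD_FAST m → push -3. Stack: [-3]
LOAD_CONST → push 1. Stack: [-3, 1]
BINARY_OP - → -3 - 1 = -4. Stack: [-4]
STORE_FAST u → u=-4. Stack: []
LOAD_FAST_LOAD_FAST u,m → push -4,-3. Stack: [-4, -3]
BINARY_OP + → -4 + -3 = -7. Stack: [-7]
RETURN_VALUE → return -7.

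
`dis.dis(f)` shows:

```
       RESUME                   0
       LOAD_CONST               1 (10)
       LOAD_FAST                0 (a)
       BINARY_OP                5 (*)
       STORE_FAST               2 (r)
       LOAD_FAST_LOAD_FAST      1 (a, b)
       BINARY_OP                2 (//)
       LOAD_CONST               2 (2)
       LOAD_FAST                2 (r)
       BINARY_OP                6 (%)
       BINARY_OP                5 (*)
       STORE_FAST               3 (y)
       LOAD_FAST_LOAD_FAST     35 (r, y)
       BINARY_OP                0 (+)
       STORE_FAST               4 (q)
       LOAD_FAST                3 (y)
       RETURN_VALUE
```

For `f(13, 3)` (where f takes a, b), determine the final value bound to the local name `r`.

LOAD_CONST → push 10. Stack: [10]
LOAD_FAST a → push 13. Stack: [10, 13]
BINARY_OP * → 10 * 13 = 130. Stack: [130]
STORE_FAST r → r=130. Stack: []
LOAD_FAST_LOAD_FAST a,b → push 13,3. Stack: [13, 3]
BINARY_OP // → 13 // 3 = 4. Stack: [4]
LOAD_CONST → push 2. Stack: [4, 2]
LOAD_FAST r → push 130. Stack: [4, 2, 130]
BINARY_OP % → 2 % 130 = 2. Stack: [4, 2]
BINARY_OP * → 4 * 2 = 8. Stack: [8]
STORE_FAST y → y=8. Stack: []
LOAD_FAST_LOAD_FAST r,y → push 130,8. Stack: [130, 8]
BINARY_OP + → 130 + 8 = 138. Stack: [138]
STORE_FAST q → q=138. Stack: []
LOAD_FAST y → push 8. Stack: [8]
RETURN_VALUE → return 8.

130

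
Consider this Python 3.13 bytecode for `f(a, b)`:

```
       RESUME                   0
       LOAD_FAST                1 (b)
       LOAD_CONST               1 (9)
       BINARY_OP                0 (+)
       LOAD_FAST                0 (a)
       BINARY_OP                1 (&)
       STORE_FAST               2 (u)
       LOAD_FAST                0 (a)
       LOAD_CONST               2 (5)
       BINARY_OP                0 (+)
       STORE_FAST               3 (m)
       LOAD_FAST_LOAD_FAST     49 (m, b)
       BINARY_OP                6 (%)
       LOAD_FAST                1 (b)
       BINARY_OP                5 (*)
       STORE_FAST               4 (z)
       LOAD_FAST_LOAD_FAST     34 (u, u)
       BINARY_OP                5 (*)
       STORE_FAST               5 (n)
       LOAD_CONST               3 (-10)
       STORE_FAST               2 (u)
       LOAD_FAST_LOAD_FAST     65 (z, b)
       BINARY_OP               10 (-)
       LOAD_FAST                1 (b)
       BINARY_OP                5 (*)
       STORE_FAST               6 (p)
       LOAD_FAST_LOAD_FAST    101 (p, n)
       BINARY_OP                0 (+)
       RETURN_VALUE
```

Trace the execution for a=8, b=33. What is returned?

LOAD_FAST b → push 33. Stack: [33]
LOAD_CONST → push 9. Stack: [33, 9]
BINARY_OP + → 33 + 9 = 42. Stack: [42]
LOAD_FAST a → push 8. Stack: [42, 8]
BINARY_OP & → 42 & 8 = 8. Stack: [8]
STORE_FAST u → u=8. Stack: []
LOAD_FAST a → push 8. Stack: [8]
LOAD_CONST → push 5. Stack: [8, 5]
BINARY_OP + → 8 + 5 = 13. Stack: [13]
STORE_FAST m → m=13. Stack: []
LOAD_FAST_LOAD_FAST m,b → push 13,33. Stack: [13, 33]
BINARY_OP % → 13 % 33 = 13. Stack: [13]
LOAD_FAST b → push 33. Stack: [13, 33]
BINARY_OP * → 13 * 33 = 429. Stack: [429]
STORE_FAST z → z=429. Stack: []
LOAD_FAST_LOAD_FAST u,u → push 8,8. Stack: [8, 8]
BINARY_OP * → 8 * 8 = 64. Stack: [64]
STORE_FAST n → n=64. Stack: []
LOAD_CONST → push -10. Stack: [-10]
STORE_FAST u → u=-10. Stack: []
LOAD_FAST_LOAD_FAST z,b → push 429,33. Stack: [429, 33]
BINARY_OP - → 429 - 33 = 396. Stack: [396]
LOAD_FAST b → push 33. Stack: [396, 33]
BINARY_OP * → 396 * 33 = 13068. Stack: [13068]
STORE_FAST p → p=13068. Stack: []
LOAD_FAST_LOAD_FAST p,n → push 13068,64. Stack: [13068, 64]
BINARY_OP + → 13068 + 64 = 13132. Stack: [13132]
RETURN_VALUE → return 13132.

13132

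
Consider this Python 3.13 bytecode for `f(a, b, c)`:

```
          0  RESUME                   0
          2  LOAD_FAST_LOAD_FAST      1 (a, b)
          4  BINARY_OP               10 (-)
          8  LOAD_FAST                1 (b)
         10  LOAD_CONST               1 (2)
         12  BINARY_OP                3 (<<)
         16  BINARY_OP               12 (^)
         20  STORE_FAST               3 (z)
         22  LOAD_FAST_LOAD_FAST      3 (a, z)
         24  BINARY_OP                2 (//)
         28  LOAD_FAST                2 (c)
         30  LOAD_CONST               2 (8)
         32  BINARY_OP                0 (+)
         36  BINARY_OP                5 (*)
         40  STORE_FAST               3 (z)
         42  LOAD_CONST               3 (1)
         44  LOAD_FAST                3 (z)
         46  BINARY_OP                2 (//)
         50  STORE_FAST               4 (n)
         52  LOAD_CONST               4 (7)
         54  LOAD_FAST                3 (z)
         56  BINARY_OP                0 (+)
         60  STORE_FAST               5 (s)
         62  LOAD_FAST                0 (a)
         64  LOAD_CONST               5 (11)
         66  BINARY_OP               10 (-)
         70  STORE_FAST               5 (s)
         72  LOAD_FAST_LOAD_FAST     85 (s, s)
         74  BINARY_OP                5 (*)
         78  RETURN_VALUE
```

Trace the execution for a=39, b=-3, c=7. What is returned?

LOAD_FAST_LOAD_FAST a,b → push 39,-3. Stack: [39, -3]
BINARY_OP - → 39 - -3 = 42. Stack: [42]
LOAD_FAST b → push -3. Stack: [42, -3]
LOAD_CONST → push 2. Stack: [42, -3, 2]
BINARY_OP << → -3 << 2 = -12. Stack: [42, -12]
BINARY_OP ^ → 42 ^ -12 = -34. Stack: [-34]
STORE_FAST z → z=-34. Stack: []
LOAD_FAST_LOAD_FAST a,z → push 39,-34. Stack: [39, -34]
BINARY_OP // → 39 // -34 = -2. Stack: [-2]
LOAD_FAST c → push 7. Stack: [-2, 7]
LOAD_CONST → push 8. Stack: [-2, 7, 8]
BINARY_OP + → 7 + 8 = 15. Stack: [-2, 15]
BINARY_OP * → -2 * 15 = -30. Stack: [-30]
STORE_FAST z → z=-30. Stack: []
LOAD_CONST → push 1. Stack: [1]
LOAD_FAST z → push -30. Stack: [1, -30]
BINARY_OP // → 1 // -30 = -1. Stack: [-1]
STORE_FAST n → n=-1. Stack: []
LOAD_CONST → push 7. Stack: [7]
LOAD_FAST z → push -30. Stack: [7, -30]
BINARY_OP + → 7 + -30 = -23. Stack: [-23]
STORE_FAST s → s=-23. Stack: []
LOAD_FAST a → push 39. Stack: [39]
LOAD_CONST → push 11. Stack: [39, 11]
BINARY_OP - → 39 - 11 = 28. Stack: [28]
STORE_FAST s → s=28. Stack: []
LOAD_FAST_LOAD_FAST s,s → push 28,28. Stack: [28, 28]
BINARY_OP * → 28 * 28 = 784. Stack: [784]
RETURN_VALUE → return 784.

784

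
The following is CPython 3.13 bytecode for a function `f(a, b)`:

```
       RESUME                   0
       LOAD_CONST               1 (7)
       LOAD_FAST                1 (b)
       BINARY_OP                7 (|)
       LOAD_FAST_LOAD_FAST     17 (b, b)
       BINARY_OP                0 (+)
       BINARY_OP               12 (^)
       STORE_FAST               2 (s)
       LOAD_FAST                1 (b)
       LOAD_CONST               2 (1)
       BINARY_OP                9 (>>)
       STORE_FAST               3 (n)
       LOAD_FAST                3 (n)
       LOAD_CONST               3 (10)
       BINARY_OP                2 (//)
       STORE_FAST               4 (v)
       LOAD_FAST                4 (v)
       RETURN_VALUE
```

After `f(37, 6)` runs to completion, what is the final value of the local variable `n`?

3

LOAD_CONST → push 7. Stack: [7]
LOAD_FAST b → push 6. Stack: [7, 6]
BINARY_OP | → 7 | 6 = 7. Stack: [7]
LOAD_FAST_LOAD_FAST b,b → push 6,6. Stack: [7, 6, 6]
BINARY_OP + → 6 + 6 = 12. Stack: [7, 12]
BINARY_OP ^ → 7 ^ 12 = 11. Stack: [11]
STORE_FAST s → s=11. Stack: []
LOAD_FAST b → push 6. Stack: [6]
LOAD_CONST → push 1. Stack: [6, 1]
BINARY_OP >> → 6 >> 1 = 3. Stack: [3]
STORE_FAST n → n=3. Stack: []
LOAD_FAST n → push 3. Stack: [3]
LOAD_CONST → push 10. Stack: [3, 10]
BINARY_OP // → 3 // 10 = 0. Stack: [0]
STORE_FAST v → v=0. Stack: []
LOAD_FAST v → push 0. Stack: [0]
RETURN_VALUE → return 0.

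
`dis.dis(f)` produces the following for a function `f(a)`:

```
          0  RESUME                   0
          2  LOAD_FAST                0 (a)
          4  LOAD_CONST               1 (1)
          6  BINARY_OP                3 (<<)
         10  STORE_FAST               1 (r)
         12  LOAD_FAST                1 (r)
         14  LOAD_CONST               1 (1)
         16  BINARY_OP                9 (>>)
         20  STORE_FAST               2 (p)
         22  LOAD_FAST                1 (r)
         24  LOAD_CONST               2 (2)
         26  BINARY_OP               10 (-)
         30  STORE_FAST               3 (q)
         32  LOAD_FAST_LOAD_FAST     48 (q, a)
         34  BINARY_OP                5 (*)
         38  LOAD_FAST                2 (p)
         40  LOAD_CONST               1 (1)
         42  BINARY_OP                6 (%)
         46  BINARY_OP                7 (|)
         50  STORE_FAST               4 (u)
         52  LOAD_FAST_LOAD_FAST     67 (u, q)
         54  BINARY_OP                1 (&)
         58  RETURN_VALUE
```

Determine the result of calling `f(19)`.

LOAD_FAST a → push 19. Stack: [19]
LOAD_CONST → push 1. Stack: [19, 1]
BINARY_OP << → 19 << 1 = 38. Stack: [38]
STORE_FAST r → r=38. Stack: []
LOAD_FAST r → push 38. Stack: [38]
LOAD_CONST → push 1. Stack: [38, 1]
BINARY_OP >> → 38 >> 1 = 19. Stack: [19]
STORE_FAST p → p=19. Stack: []
LOAD_FAST r → push 38. Stack: [38]
LOAD_CONST → push 2. Stack: [38, 2]
BINARY_OP - → 38 - 2 = 36. Stack: [36]
STORE_FAST q → q=36. Stack: []
LOAD_FAST_LOAD_FAST q,a → push 36,19. Stack: [36, 19]
BINARY_OP * → 36 * 19 = 684. Stack: [684]
LOAD_FAST p → push 19. Stack: [684, 19]
LOAD_CONST → push 1. Stack: [684, 19, 1]
BINARY_OP % → 19 % 1 = 0. Stack: [684, 0]
BINARY_OP | → 684 | 0 = 684. Stack: [684]
STORE_FAST u → u=684. Stack: []
LOAD_FAST_LOAD_FAST u,q → push 684,36. Stack: [684, 36]
BINARY_OP & → 684 & 36 = 36. Stack: [36]
RETURN_VALUE → return 36.

36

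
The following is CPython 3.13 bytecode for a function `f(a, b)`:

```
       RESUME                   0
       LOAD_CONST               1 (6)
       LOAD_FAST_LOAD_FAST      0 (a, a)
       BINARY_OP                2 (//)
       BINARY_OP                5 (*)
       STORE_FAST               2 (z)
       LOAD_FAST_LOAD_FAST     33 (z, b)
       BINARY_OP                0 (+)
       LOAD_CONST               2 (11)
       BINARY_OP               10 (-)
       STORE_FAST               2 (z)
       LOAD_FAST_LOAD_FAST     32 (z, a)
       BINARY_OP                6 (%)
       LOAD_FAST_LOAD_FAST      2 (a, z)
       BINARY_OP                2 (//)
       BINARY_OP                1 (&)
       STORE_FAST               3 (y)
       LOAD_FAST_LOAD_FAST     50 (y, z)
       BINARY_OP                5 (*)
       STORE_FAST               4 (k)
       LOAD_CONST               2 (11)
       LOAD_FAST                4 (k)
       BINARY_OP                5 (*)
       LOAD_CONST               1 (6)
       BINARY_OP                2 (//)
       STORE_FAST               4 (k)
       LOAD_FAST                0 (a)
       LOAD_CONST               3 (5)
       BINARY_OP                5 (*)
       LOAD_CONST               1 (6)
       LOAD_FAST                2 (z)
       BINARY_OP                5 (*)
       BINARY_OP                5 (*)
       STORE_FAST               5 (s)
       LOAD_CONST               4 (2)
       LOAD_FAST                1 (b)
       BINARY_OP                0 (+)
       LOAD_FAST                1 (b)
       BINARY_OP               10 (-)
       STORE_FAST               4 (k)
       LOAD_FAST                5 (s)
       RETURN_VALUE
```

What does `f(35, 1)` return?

-4200

LOAD_CONST → push 6. Stack: [6]
LOAD_FAST_LOAD_FAST a,a → push 35,35. Stack: [6, 35, 35]
BINARY_OP // → 35 // 35 = 1. Stack: [6, 1]
BINARY_OP * → 6 * 1 = 6. Stack: [6]
STORE_FAST z → z=6. Stack: []
LOAD_FAST_LOAD_FAST z,b → push 6,1. Stack: [6, 1]
BINARY_OP + → 6 + 1 = 7. Stack: [7]
LOAD_CONST → push 11. Stack: [7, 11]
BINARY_OP - → 7 - 11 = -4. Stack: [-4]
STORE_FAST z → z=-4. Stack: []
LOAD_FAST_LOAD_FAST z,a → push -4,35. Stack: [-4, 35]
BINARY_OP % → -4 % 35 = 31. Stack: [31]
LOAD_FAST_LOAD_FAST a,z → push 35,-4. Stack: [31, 35, -4]
BINARY_OP // → 35 // -4 = -9. Stack: [31, -9]
BINARY_OP & → 31 & -9 = 23. Stack: [23]
STORE_FAST y → y=23. Stack: []
LOAD_FAST_LOAD_FAST y,z → push 23,-4. Stack: [23, -4]
BINARY_OP * → 23 * -4 = -92. Stack: [-92]
STORE_FAST k → k=-92. Stack: []
LOAD_CONST → push 11. Stack: [11]
LOAD_FAST k → push -92. Stack: [11, -92]
BINARY_OP * → 11 * -92 = -1012. Stack: [-1012]
LOAD_CONST → push 6. Stack: [-1012, 6]
BINARY_OP // → -1012 // 6 = -169. Stack: [-169]
STORE_FAST k → k=-169. Stack: []
LOAD_FAST a → push 35. Stack: [35]
LOAD_CONST → push 5. Stack: [35, 5]
BINARY_OP * → 35 * 5 = 175. Stack: [175]
LOAD_CONST → push 6. Stack: [175, 6]
LOAD_FAST z → push -4. Stack: [175, 6, -4]
BINARY_OP * → 6 * -4 = -24. Stack: [175, -24]
BINARY_OP * → 175 * -24 = -4200. Stack: [-4200]
STORE_FAST s → s=-4200. Stack: []
LOAD_CONST → push 2. Stack: [2]
LOAD_FAST b → push 1. Stack: [2, 1]
BINARY_OP + → 2 + 1 = 3. Stack: [3]
LOAD_FAST b → push 1. Stack: [3, 1]
BINARY_OP - → 3 - 1 = 2. Stack: [2]
STORE_FAST k → k=2. Stack: []
LOAD_FAST s → push -4200. Stack: [-4200]
RETURN_VALUE → return -4200.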